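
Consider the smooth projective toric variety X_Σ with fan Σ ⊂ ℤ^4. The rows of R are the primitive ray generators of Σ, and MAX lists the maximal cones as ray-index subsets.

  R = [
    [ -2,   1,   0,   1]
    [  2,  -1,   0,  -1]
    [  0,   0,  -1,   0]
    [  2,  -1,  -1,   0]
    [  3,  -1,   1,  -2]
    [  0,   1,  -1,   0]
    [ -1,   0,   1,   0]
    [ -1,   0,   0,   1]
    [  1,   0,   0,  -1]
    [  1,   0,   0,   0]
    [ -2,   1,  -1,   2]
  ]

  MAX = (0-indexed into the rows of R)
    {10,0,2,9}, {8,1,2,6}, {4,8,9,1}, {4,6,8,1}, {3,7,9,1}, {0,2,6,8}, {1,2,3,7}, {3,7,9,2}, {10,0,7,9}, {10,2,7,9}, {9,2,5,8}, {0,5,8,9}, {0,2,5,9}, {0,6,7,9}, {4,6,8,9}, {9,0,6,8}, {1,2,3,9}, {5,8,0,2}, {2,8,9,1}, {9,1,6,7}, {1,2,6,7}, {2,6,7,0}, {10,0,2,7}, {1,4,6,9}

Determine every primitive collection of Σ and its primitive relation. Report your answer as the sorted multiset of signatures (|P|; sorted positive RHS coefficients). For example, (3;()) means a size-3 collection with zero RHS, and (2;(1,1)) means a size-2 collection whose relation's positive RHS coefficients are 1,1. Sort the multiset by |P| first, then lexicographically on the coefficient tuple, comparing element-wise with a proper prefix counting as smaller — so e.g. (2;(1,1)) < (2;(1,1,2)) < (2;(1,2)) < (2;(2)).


25 collections generate NE(X_Σ); each relation:

  P={0,1}:  v_{0} + v_{1} = 0 ; sig = (2;())
  P={7,8}:  v_{7} + v_{8} = 0 ; sig = (2;())
  P={4,10}:  v_{4} + v_{10} = v_{9} ; sig = (2;(1))
  P={2,4}:  v_{2} + v_{4} = v_{1} + v_{8} ; sig = (2;(1,1))
  P={3,6}:  v_{3} + v_{6} = v_{1} + v_{7} ; sig = (2;(1,1))
  P={5,6}:  v_{5} + v_{6} = v_{0} + v_{8} ; sig = (2;(1,1))
  P={6,10}:  v_{6} + v_{10} = v_{0} + v_{7} ; sig = (2;(1,1))
  P={0,3}:  v_{0} + v_{3} = v_{2} + v_{7} + v_{9} ; sig = (2;(1,1,1))
  P={0,4}:  v_{0} + v_{4} = v_{6} + v_{8} + v_{9} ; sig = (2;(1,1,1))
  P={1,5}:  v_{1} + v_{5} = v_{2} + v_{8} + v_{9} ; sig = (2;(1,1,1))
  P={1,10}:  v_{1} + v_{10} = v_{2} + v_{7} + v_{9} ; sig = (2;(1,1,1))
  P={3,8}:  v_{3} + v_{8} = v_{1} + v_{2} + v_{9} ; sig = (2;(1,1,1))
  P={4,7}:  v_{4} + v_{7} = v_{1} + v_{6} + v_{9} ; sig = (2;(1,1,1))
  P={5,7}:  v_{5} + v_{7} = v_{0} + v_{2} + v_{9} ; sig = (2;(1,1,1))
  P={8,10}:  v_{8} + v_{10} = v_{0} + v_{2} + v_{9} ; sig = (2;(1,1,1))
  P={3,4}:  v_{3} + v_{4} = 2·v_{1} + v_{9} ; sig = (2;(1,2))
  P={4,5}:  v_{4} + v_{5} = 2·v_{8} + v_{9} ; sig = (2;(1,2))
  P={3,5}:  v_{3} + v_{5} = 2·v_{2} + 2·v_{9} ; sig = (2;(2,2))
  P={3,10}:  v_{3} + v_{10} = 2·v_{2} + 2·v_{7} + 2·v_{9} ; sig = (2;(2,2,2))
  P={5,10}:  v_{5} + v_{10} = 2·v_{0} + 2·v_{2} + 2·v_{9} ; sig = (2;(2,2,2))
  P={2,6,9}:  v_{2} + v_{6} + v_{9} = 0 ; sig = (3;())
  P={0,2,7,9}:  v_{0} + v_{2} + v_{7} + v_{9} = v_{10} ; sig = (4;(1))
  P={0,2,8,9}:  v_{0} + v_{2} + v_{8} + v_{9} = v_{5} ; sig = (4;(1))
  P={1,2,7,9}:  v_{1} + v_{2} + v_{7} + v_{9} = v_{3} ; sig = (4;(1))
  P={1,6,8,9}:  v_{1} + v_{6} + v_{8} + v_{9} = v_{4} ; sig = (4;(1))

Signatures (|P|; sorted positive RHS coefficients), sorted:
    |P|=2: 20 collections, coeffs (), (), (1), (1,1), (1,1), (1,1), (1,1), (1,1,1), (1,1,1), (1,1,1), (1,1,1), (1,1,1), (1,1,1), (1,1,1), (1,1,1), (1,2), (1,2), (2,2), (2,2,2), (2,2,2)
    |P|=3: 1 collection, coeffs ()
    |P|=4: 4 collections, coeffs (1), (1), (1), (1)


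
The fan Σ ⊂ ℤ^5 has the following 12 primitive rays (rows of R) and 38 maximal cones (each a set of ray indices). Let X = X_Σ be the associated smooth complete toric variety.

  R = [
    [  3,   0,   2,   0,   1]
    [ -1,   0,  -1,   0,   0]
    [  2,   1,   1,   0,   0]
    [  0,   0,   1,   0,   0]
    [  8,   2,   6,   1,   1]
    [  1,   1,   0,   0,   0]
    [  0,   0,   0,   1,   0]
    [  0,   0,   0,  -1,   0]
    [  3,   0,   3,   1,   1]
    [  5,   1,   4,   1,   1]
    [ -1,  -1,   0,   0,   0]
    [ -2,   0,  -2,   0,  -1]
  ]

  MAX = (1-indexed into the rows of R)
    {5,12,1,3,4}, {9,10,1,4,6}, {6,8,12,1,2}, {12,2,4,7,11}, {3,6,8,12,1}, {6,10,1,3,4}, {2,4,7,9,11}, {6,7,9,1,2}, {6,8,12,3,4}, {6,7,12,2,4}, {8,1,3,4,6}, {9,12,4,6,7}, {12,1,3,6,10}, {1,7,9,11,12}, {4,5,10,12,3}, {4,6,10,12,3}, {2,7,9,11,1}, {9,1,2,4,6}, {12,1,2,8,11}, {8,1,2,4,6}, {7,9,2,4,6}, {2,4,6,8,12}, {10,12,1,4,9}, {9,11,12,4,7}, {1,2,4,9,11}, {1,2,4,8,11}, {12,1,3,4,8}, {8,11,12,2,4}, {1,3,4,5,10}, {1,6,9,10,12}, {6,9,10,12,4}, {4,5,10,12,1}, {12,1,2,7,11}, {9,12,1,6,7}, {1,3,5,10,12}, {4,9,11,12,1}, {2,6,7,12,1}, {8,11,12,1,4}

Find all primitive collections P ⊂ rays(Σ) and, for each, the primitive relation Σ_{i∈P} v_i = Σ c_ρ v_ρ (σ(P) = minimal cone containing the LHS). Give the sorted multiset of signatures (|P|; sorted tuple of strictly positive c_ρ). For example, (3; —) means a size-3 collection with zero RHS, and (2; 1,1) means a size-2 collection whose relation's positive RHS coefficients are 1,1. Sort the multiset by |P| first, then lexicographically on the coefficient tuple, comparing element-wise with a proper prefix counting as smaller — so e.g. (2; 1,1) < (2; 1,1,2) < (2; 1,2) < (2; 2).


Primitive collections (22):

  {6,11}:  v_{6} + v_{11} = 0  →  sig = (2; —)
  {7,8}:  v_{7} + v_{8} = 0  →  sig = (2; —)
  {2,3}:  v_{2} + v_{3} = v_{6}  →  sig = (2; 1)
  {3,9}:  v_{3} + v_{9} = v_{10}  →  sig = (2; 1)
  {2,5}:  v_{2} + v_{5} = v_{3} + v_{10}  →  sig = (2; 1,1)
  {2,10}:  v_{2} + v_{10} = v_{6} + v_{9}  →  sig = (2; 1,1)
  {8,9}:  v_{8} + v_{9} = v_{1} + v_{4}  →  sig = (2; 1,1)
  {3,7}:  v_{3} + v_{7} = v_{6} + v_{9} + v_{12}  →  sig = (2; 1,1,1)
  {3,11}:  v_{3} + v_{11} = v_{1} + v_{4} + v_{12}  →  sig = (2; 1,1,1)
  {8,10}:  v_{8} + v_{10} = v_{1} + v_{3} + v_{4}  →  sig = (2; 1,1,1)
  {10,11}:  v_{10} + v_{11} = v_{1} + v_{4} + v_{9} + v_{12}  →  sig = (2; 1,1,1,1)
  {5,9}:  v_{5} + v_{9} = v_{1} + v_{4} + 2·v_{10} + v_{12}  →  sig = (2; 1,1,1,2)
  {7,10}:  v_{7} + v_{10} = v_{6} + 2·v_{9} + v_{12}  →  sig = (2; 1,1,2)
  {5,6}:  v_{5} + v_{6} = 2·v_{3} + v_{10}  →  sig = (2; 1,2)
  {5,7}:  v_{5} + v_{7} = 2·v_{10} + v_{12}  →  sig = (2; 1,2)
  {5,8}:  v_{5} + v_{8} = 2·v_{1} + 2·v_{3} + 2·v_{4} + v_{12}  →  sig = (2; 1,2,2,2)
  {5,11}:  v_{5} + v_{11} = 2·v_{1} + 2·v_{4} + v_{10} + 2·v_{12}  →  sig = (2; 1,2,2,2)
  {1,4,7}:  v_{1} + v_{4} + v_{7} = v_{9}  →  sig = (3; 1)
  {2,9,12}:  v_{2} + v_{9} + v_{12} = v_{7}  →  sig = (3; 1)
  {1,2,4,12}:  v_{1} + v_{2} + v_{4} + v_{12} = 0  →  sig = (4; —)
  {1,4,6,12}:  v_{1} + v_{4} + v_{6} + v_{12} = v_{3}  →  sig = (4; 1)
  {1,3,4,10,12}:  v_{1} + v_{3} + v_{4} + v_{10} + v_{12} = v_{5}  →  sig = (5; 1)

so the primitive-relation signature multiset is
    |P|=2: 17 collections, coeffs (), (), (1), (1), (1,1), (1,1), (1,1), (1,1,1), (1,1,1), (1,1,1), (1,1,1,1), (1,1,1,2), (1,1,2), (1,2), (1,2), (1,2,2,2), (1,2,2,2)
    |P|=3: 2 collections, coeffs (1), (1)
    |P|=4: 2 collections, coeffs (), (1)
    |P|=5: 1 collection, coeffs (1)


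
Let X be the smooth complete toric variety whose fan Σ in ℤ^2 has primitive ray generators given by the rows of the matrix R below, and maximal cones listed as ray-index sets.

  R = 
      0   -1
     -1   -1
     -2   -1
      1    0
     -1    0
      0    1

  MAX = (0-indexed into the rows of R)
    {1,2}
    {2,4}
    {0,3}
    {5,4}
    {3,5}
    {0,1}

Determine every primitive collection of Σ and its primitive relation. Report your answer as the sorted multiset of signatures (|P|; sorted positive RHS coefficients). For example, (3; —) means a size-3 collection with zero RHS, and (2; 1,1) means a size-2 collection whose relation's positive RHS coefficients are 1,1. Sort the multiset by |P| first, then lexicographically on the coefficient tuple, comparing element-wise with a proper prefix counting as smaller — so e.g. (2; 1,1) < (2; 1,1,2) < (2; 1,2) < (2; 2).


Δ(Σ) — 6 vertices, 9 min non-faces:

  P = {0,5}:  v_{0} + v_{5} = 0  ⇒ sig = (2; —)
  P = {3,4}:  v_{3} + v_{4} = 0  ⇒ sig = (2; —)
  P = {0,4}:  v_{0} + v_{4} = v_{1}  ⇒ sig = (2; 1)
  P = {1,3}:  v_{1} + v_{3} = v_{0}  ⇒ sig = (2; 1)
  P = {1,4}:  v_{1} + v_{4} = v_{2}  ⇒ sig = (2; 1)
  P = {1,5}:  v_{1} + v_{5} = v_{4}  ⇒ sig = (2; 1)
  P = {2,3}:  v_{2} + v_{3} = v_{1}  ⇒ sig = (2; 1)
  P = {0,2}:  v_{0} + v_{2} = 2·v_{1}  ⇒ sig = (2; 2)
  P = {2,5}:  v_{2} + v_{5} = 2·v_{4}  ⇒ sig = (2; 2)

so the primitive-relation signature multiset is
[(2; —), (2; —), (2; 1), (2; 1), (2; 1), (2; 1), (2; 1), (2; 2), (2; 2)]


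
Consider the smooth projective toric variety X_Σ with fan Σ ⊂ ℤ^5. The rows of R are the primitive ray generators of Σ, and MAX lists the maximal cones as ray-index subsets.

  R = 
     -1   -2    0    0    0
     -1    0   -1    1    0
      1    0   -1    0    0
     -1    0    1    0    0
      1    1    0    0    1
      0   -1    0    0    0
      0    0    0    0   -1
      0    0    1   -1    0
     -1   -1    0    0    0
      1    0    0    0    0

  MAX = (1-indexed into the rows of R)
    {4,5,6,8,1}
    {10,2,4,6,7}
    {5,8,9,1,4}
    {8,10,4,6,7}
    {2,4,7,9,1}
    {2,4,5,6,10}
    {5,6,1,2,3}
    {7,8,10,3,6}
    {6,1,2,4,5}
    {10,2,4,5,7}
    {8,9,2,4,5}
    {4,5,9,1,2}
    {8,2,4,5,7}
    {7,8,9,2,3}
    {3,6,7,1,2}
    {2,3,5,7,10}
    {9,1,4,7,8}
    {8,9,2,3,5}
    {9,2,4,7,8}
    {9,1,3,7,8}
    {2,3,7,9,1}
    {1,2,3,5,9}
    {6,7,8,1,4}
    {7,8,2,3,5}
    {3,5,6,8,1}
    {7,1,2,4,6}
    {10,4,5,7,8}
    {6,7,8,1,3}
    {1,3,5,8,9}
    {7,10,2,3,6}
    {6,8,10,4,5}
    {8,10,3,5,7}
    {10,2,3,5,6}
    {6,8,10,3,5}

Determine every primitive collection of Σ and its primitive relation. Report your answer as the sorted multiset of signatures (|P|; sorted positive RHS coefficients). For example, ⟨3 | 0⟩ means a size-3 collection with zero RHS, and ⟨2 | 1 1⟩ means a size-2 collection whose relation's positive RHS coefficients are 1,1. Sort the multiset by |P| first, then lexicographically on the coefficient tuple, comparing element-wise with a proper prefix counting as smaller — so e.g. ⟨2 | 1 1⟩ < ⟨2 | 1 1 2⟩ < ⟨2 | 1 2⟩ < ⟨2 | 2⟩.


Minimal non-faces — 10 found among 10 rays, 34 max cones:

  P={3,4}:  v_{3} + v_{4} = 0  so sig = ⟨2 | 0⟩
  P={6,9}:  v_{6} + v_{9} = v_{1}  so sig = ⟨2 | 1⟩
  P={9,10}:  v_{9} + v_{10} = v_{6}  so sig = ⟨2 | 1⟩
  P={1,10}:  v_{1} + v_{10} = 2·v_{6}  so sig = ⟨2 | 2⟩
  P={2,8,10}:  v_{2} + v_{8} + v_{10} = 0  so sig = ⟨3 | 0⟩
  P={5,7,9}:  v_{5} + v_{7} + v_{9} = 0  so sig = ⟨3 | 0⟩
  P={1,5,7}:  v_{1} + v_{5} + v_{7} = v_{6}  so sig = ⟨3 | 1⟩
  P={2,6,8}:  v_{2} + v_{6} + v_{8} = v_{9}  so sig = ⟨3 | 1⟩
  P={5,6,7}:  v_{5} + v_{6} + v_{7} = v_{10}  so sig = ⟨3 | 1⟩
  P={1,2,8}:  v_{1} + v_{2} + v_{8} = 2·v_{9}  so sig = ⟨3 | 2⟩

Signatures (|P|; sorted positive RHS coefficients), sorted:
    |P|=2: 4 collections, coeffs (), (1), (1), (2)
    |P|=3: 6 collections, coeffs (), (), (1), (1), (1), (2)


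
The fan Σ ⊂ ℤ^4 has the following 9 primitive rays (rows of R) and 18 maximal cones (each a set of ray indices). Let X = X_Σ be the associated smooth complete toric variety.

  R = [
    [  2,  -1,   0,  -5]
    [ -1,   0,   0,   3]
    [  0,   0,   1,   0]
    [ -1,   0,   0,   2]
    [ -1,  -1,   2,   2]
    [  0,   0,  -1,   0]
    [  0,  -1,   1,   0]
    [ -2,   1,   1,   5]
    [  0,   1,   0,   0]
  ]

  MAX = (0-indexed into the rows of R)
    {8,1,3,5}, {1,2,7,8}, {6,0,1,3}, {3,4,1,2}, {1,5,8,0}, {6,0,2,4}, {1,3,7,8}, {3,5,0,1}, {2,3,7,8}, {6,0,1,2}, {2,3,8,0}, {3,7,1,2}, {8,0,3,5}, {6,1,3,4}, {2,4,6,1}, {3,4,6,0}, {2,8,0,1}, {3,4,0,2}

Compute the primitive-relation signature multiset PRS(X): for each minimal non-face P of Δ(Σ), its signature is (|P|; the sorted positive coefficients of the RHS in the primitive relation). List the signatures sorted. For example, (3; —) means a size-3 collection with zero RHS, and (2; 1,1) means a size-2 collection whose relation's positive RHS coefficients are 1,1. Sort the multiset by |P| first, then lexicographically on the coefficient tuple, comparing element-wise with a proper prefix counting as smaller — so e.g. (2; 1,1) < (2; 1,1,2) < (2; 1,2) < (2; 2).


The 14 primitive collections of Σ (r=9, n=4):

  {2,5}:  v_{2} + v_{5} = 0  so sig = (2; —)
  {0,7}:  v_{0} + v_{7} = v_{2}  so sig = (2; 1)
  {6,8}:  v_{6} + v_{8} = v_{2}  so sig = (2; 1)
  {4,5}:  v_{4} + v_{5} = v_{3} + v_{6}  so sig = (2; 1,1)
  {5,6}:  v_{5} + v_{6} = v_{0} + v_{1} + v_{3}  so sig = (2; 1,1,1)
  {5,7}:  v_{5} + v_{7} = v_{1} + v_{3} + v_{8}  so sig = (2; 1,1,1)
  {6,7}:  v_{6} + v_{7} = v_{1} + 2·v_{2} + v_{3}  so sig = (2; 1,1,2)
  {4,8}:  v_{4} + v_{8} = 2·v_{2} + v_{3}  so sig = (2; 1,2)
  {4,7}:  v_{4} + v_{7} = v_{1} + 3·v_{2} + 2·v_{3}  so sig = (2; 1,2,3)
  {2,3,6}:  v_{2} + v_{3} + v_{6} = v_{4}  so sig = (3; 1)
  {0,1,4}:  v_{0} + v_{1} + v_{4} = 2·v_{6}  so sig = (3; 2)
  {0,1,3,8}:  v_{0} + v_{1} + v_{3} + v_{8} = 0  so sig = (4; —)
  {0,1,2,3}:  v_{0} + v_{1} + v_{2} + v_{3} = v_{6}  so sig = (4; 1)
  {1,2,3,8}:  v_{1} + v_{2} + v_{3} + v_{8} = v_{7}  so sig = (4; 1)

Sorted signature multiset PRS(X):
    (2; —)
    (2; 1)
    (2; 1)
    (2; 1,1)
    (2; 1,1,1)
    (2; 1,1,1)
    (2; 1,1,2)
    (2; 1,2)
    (2; 1,2,3)
    (3; 1)
    (3; 2)
    (4; —)
    (4; 1)
    (4; 1)


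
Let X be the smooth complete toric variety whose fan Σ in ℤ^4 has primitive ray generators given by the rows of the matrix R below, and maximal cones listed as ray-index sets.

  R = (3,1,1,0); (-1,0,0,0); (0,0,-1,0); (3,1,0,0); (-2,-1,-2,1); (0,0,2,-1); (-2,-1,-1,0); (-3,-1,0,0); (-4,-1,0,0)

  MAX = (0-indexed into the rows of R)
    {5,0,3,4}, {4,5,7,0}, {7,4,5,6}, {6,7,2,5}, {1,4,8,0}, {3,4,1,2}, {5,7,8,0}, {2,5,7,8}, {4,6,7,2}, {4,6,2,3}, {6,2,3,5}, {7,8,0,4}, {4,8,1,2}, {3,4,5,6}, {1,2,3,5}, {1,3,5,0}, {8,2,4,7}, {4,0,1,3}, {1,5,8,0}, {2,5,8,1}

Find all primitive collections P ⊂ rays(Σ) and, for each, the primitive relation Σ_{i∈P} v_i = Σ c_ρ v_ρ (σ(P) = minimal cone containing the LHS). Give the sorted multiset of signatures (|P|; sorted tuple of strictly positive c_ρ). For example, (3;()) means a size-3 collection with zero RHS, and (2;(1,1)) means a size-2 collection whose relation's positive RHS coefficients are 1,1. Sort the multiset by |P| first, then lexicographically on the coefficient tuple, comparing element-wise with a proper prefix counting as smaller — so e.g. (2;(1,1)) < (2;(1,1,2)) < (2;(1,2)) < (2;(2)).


10 minimal non-faces of Δ(Σ) (on 9 rays):

  • {3,7}:  v_{3} + v_{7} = 0  →  sig = (2;())
  • {0,2}:  v_{0} + v_{2} = v_{3}  →  sig = (2;(1))
  • {1,7}:  v_{1} + v_{7} = v_{8}  →  sig = (2;(1))
  • {3,8}:  v_{3} + v_{8} = v_{1}  →  sig = (2;(1))
  • {1,6}:  v_{1} + v_{6} = v_{2} + v_{7}  →  sig = (2;(1,1))
  • {0,6}:  v_{0} + v_{6} = v_{3} + v_{4} + v_{5}  →  sig = (2;(1,1,1))
  • {6,8}:  v_{6} + v_{8} = v_{2} + 2·v_{7}  →  sig = (2;(1,2))
  • {1,4,5}:  v_{1} + v_{4} + v_{5} = v_{7}  →  sig = (3;(1))
  • {2,4,5}:  v_{2} + v_{4} + v_{5} = v_{6}  →  sig = (3;(1))
  • {4,5,8}:  v_{4} + v_{5} + v_{8} = 2·v_{7}  →  sig = (3;(2))

Signatures (|P|; sorted positive RHS coefficients), sorted:
    (2;())
    (2;(1))
    (2;(1))
    (2;(1))
    (2;(1,1))
    (2;(1,1,1))
    (2;(1,2))
    (3;(1))
    (3;(1))
    (3;(2))


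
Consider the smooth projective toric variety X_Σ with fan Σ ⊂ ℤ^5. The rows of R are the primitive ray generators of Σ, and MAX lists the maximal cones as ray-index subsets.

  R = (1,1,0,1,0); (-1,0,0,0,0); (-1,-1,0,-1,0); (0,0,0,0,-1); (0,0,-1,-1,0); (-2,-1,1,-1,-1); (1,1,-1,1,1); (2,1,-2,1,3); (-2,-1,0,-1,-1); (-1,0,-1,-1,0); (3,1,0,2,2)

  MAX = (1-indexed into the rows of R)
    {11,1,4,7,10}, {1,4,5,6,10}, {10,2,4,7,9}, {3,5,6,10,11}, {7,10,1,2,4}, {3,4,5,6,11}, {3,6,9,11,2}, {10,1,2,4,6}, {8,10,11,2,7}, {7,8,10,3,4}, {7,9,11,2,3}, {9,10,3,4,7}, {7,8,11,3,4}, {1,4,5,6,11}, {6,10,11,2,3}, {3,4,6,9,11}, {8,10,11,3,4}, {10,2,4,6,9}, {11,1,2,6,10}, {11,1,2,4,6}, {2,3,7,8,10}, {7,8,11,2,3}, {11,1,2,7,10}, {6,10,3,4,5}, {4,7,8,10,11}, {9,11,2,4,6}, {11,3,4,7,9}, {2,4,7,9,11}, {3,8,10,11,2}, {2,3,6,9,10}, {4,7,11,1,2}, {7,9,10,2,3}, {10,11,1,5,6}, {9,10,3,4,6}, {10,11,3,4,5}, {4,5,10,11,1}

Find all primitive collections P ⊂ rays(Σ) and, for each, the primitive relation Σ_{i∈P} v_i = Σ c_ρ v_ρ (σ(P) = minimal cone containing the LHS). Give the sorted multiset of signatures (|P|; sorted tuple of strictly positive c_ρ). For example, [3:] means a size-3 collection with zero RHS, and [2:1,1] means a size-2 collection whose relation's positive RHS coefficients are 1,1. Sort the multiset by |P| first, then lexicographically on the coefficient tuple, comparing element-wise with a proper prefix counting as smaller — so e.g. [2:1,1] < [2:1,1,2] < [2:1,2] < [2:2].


Primitive collections (16):

  P = {1,3}:  v_{1} + v_{3} = 0 — sig = [2:]
  P = {2,5}:  v_{2} + v_{5} = v_{10} — sig = [2:1]
  P = {6,7}:  v_{6} + v_{7} = v_{2} — sig = [2:1]
  P = {1,9}:  v_{1} + v_{9} = v_{2} + v_{4} — sig = [2:1,1]
  P = {1,8}:  v_{1} + v_{8} = v_{7} + v_{10} + v_{11} — sig = [2:1,1,1]
  P = {5,9}:  v_{5} + v_{9} = v_{3} + v_{4} + v_{10} — sig = [2:1,1,1]
  P = {6,8}:  v_{6} + v_{8} = v_{2} + v_{3} + v_{10} + v_{11} — sig = [2:1,1,1,1]
  P = {5,7}:  v_{5} + v_{7} = v_{4} + 2·v_{10} + v_{11} — sig = [2:1,1,2]
  P = {5,8}:  v_{5} + v_{8} = v_{3} + v_{4} + 3·v_{10} + 2·v_{11} — sig = [2:1,1,2,3]
  P = {8,9}:  v_{8} + v_{9} = 2·v_{3} + 2·v_{7} — sig = [2:2,2]
  P = {2,3,4}:  v_{2} + v_{3} + v_{4} = v_{9} — sig = [3:1]
  P = {9,10,11}:  v_{9} + v_{10} + v_{11} = v_{3} + v_{7} — sig = [3:1,1]
  P = {2,4,8}:  v_{2} + v_{4} + v_{8} = v_{3} + 2·v_{7} — sig = [3:1,2]
  P = {4,6,10,11}:  v_{4} + v_{6} + v_{10} + v_{11} = 0 — sig = [4:]
  P = {2,4,10,11}:  v_{2} + v_{4} + v_{10} + v_{11} = v_{7} — sig = [4:1]
  P = {3,7,10,11}:  v_{3} + v_{7} + v_{10} + v_{11} = v_{8} — sig = [4:1]

Sorted signature multiset PRS(X):
[[2:], [2:1], [2:1], [2:1,1], [2:1,1,1], [2:1,1,1], [2:1,1,1,1], [2:1,1,2], [2:1,1,2,3], [2:2,2], [3:1], [3:1,1], [3:1,2], [4:], [4:1], [4:1]]


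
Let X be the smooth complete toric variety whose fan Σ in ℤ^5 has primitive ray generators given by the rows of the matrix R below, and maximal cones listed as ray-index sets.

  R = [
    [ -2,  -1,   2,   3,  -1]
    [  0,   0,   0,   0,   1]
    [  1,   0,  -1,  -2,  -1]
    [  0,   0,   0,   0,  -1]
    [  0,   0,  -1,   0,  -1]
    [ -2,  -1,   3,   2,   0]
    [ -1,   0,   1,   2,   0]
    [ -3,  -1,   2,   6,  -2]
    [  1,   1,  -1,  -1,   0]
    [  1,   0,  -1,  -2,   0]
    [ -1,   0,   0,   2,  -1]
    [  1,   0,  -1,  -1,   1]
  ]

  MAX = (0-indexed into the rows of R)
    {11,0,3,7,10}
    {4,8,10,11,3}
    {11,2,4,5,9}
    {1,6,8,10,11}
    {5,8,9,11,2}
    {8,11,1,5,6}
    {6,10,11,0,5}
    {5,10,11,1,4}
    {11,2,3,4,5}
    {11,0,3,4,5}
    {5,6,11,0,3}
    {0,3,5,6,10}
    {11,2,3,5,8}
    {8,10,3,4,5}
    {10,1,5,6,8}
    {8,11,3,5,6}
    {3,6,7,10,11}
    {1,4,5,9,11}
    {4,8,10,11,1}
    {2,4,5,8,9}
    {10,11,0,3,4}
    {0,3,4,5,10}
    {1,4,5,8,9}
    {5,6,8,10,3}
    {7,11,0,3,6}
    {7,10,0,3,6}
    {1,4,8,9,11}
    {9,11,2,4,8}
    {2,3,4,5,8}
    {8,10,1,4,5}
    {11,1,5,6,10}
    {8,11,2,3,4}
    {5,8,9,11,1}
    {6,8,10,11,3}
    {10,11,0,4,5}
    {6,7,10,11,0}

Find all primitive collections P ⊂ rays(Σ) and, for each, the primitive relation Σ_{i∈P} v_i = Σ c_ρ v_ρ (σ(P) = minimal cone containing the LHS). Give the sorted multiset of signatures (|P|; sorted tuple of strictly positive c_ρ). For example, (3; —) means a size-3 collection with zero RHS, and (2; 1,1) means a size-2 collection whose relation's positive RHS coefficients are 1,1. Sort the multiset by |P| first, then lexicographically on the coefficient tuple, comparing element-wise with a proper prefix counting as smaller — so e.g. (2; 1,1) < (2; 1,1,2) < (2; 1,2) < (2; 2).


|primitive collections| = 22. Relations:

  P={1,3}:  v_{1} + v_{3} = 0  →  sig = (2; —)
  P={6,9}:  v_{6} + v_{9} = 0  →  sig = (2; —)
  P={1,2}:  v_{1} + v_{2} = v_{9}  →  sig = (2; 1)
  P={2,6}:  v_{2} + v_{6} = v_{3}  →  sig = (2; 1)
  P={3,9}:  v_{3} + v_{9} = v_{2}  →  sig = (2; 1)
  P={4,6}:  v_{4} + v_{6} = v_{10}  →  sig = (2; 1)
  P={9,10}:  v_{9} + v_{10} = v_{4}  →  sig = (2; 1)
  P={0,8}:  v_{0} + v_{8} = v_{3} + v_{6}  →  sig = (2; 1,1)
  P={2,10}:  v_{2} + v_{10} = v_{3} + v_{4}  →  sig = (2; 1,1)
  P={0,1}:  v_{0} + v_{1} = v_{5} + v_{10} + v_{11}  →  sig = (2; 1,1,1)
  P={0,9}:  v_{0} + v_{9} = v_{3} + v_{4} + v_{5} + v_{11}  →  sig = (2; 1,1,1,1)
  P={1,7}:  v_{1} + v_{7} = v_{0} + v_{6} + v_{10} + v_{11}  →  sig = (2; 1,1,1,1)
  P={7,9}:  v_{7} + v_{9} = v_{0} + v_{3} + v_{10} + v_{11}  →  sig = (2; 1,1,1,1)
  P={0,2}:  v_{0} + v_{2} = 2·v_{3} + v_{4} + v_{5} + v_{11}  →  sig = (2; 1,1,1,2)
  P={2,7}:  v_{2} + v_{7} = v_{0} + 2·v_{3} + v_{10} + v_{11}  →  sig = (2; 1,1,1,2)
  P={4,7}:  v_{4} + v_{7} = v_{0} + v_{3} + 2·v_{10} + v_{11}  →  sig = (2; 1,1,1,2)
  P={7,8}:  v_{7} + v_{8} = 2·v_{3} + 2·v_{6} + v_{10} + v_{11}  →  sig = (2; 1,1,2,2)
  P={5,7}:  v_{5} + v_{7} = 2·v_{0} + v_{6}  →  sig = (2; 1,2)
  P={4,5,8,11}:  v_{4} + v_{5} + v_{8} + v_{11} = 0  →  sig = (4; —)
  P={3,5,10,11}:  v_{3} + v_{5} + v_{10} + v_{11} = v_{0}  →  sig = (4; 1)
  P={5,8,10,11}:  v_{5} + v_{8} + v_{10} + v_{11} = v_{6}  →  sig = (4; 1)
  P={0,3,6,10,11}:  v_{0} + v_{3} + v_{6} + v_{10} + v_{11} = v_{7}  →  sig = (5; 1)

so the primitive-relation signature multiset is
{ (2; —) ×2,  (2; 1) ×5,  (2; 1,1) ×2,  (2; 1,1,1),  (2; 1,1,1,1) ×3,  (2; 1,1,1,2) ×3,  (2; 1,1,2,2),  (2; 1,2),  (4; —),  (4; 1) ×2,  (5; 1) }


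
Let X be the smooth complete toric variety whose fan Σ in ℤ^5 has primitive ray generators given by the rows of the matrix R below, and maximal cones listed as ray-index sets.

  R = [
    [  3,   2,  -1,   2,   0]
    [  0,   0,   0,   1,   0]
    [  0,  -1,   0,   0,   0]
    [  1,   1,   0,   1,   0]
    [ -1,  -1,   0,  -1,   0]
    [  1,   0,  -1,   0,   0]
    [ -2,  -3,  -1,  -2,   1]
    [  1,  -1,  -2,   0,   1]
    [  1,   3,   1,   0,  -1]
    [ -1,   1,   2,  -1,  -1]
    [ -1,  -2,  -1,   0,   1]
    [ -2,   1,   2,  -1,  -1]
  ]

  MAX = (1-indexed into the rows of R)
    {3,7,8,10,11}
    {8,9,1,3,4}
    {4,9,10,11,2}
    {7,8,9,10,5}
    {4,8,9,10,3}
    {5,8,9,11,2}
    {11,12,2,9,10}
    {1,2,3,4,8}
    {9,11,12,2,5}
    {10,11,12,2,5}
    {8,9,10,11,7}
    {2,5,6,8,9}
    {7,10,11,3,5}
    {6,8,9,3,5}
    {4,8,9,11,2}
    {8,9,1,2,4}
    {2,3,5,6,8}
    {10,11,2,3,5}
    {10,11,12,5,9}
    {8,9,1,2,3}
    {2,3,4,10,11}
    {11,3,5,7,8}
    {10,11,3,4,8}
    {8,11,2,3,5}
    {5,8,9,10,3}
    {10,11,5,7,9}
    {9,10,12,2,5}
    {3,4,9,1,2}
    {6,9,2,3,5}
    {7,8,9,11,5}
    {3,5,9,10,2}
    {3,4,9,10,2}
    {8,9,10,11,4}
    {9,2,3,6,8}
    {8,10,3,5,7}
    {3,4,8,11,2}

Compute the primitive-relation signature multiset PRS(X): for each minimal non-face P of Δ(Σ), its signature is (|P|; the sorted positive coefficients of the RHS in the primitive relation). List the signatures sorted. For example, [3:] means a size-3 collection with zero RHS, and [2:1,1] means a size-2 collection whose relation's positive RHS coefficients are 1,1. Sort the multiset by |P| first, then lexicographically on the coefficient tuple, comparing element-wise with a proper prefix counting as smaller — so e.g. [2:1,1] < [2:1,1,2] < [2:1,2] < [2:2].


Primitive collections (25):

  {4,5}:  v_{4} + v_{5} = 0  so sig = [2:]
  {1,7}:  v_{1} + v_{7} = v_{8}  so sig = [2:1]
  {1,12}:  v_{1} + v_{12} = v_{2} + v_{9}  so sig = [2:1,1]
  {2,7}:  v_{2} + v_{7} = v_{5} + v_{11}  so sig = [2:1,1]
  {1,10}:  v_{1} + v_{10} = v_{3} + v_{4} + v_{9}  so sig = [2:1,1,1]
  {1,11}:  v_{1} + v_{11} = v_{2} + v_{4} + v_{8}  so sig = [2:1,1,1]
  {3,12}:  v_{3} + v_{12} = v_{2} + v_{5} + v_{10}  so sig = [2:1,1,1]
  {4,7}:  v_{4} + v_{7} = v_{8} + v_{10} + v_{11}  so sig = [2:1,1,1]
  {6,10}:  v_{6} + v_{10} = v_{3} + v_{5} + v_{9}  so sig = [2:1,1,1]
  {6,11}:  v_{6} + v_{11} = v_{2} + v_{5} + v_{8}  so sig = [2:1,1,1]
  {8,12}:  v_{8} + v_{12} = v_{5} + v_{9} + v_{11}  so sig = [2:1,1,1]
  {1,5}:  v_{1} + v_{5} = v_{2} + v_{3} + v_{8} + v_{9}  so sig = [2:1,1,1,1]
  {4,6}:  v_{4} + v_{6} = v_{2} + v_{3} + v_{8} + v_{9}  so sig = [2:1,1,1,1]
  {4,12}:  v_{4} + v_{12} = v_{2} + v_{9} + v_{10} + v_{11}  so sig = [2:1,1,1,1]
  {6,12}:  v_{6} + v_{12} = v_{2} + 2·v_{5} + v_{9}  so sig = [2:1,1,2]
  {7,12}:  v_{7} + v_{12} = 2·v_{5} + v_{9} + v_{10} + 2·v_{11}  so sig = [2:1,1,2,2]
  {6,7}:  v_{6} + v_{7} = 2·v_{5} + v_{8}  so sig = [2:1,2]
  {1,6}:  v_{1} + v_{6} = 2·v_{2} + 2·v_{3} + 2·v_{8} + 2·v_{9}  so sig = [2:2,2,2,2]
  {2,8,10}:  v_{2} + v_{8} + v_{10} = 0  so sig = [3:]
  {3,9,11}:  v_{3} + v_{9} + v_{11} = 0  so sig = [3:]
  {3,7,9}:  v_{3} + v_{7} + v_{9} = v_{5} + v_{8} + v_{10}  so sig = [3:1,1,1]
  {5,8,10,11}:  v_{5} + v_{8} + v_{10} + v_{11} = v_{7}  so sig = [4:1]
  {2,3,4,8,9}:  v_{2} + v_{3} + v_{4} + v_{8} + v_{9} = v_{1}  so sig = [5:1]
  {2,3,5,8,9}:  v_{2} + v_{3} + v_{5} + v_{8} + v_{9} = v_{6}  so sig = [5:1]
  {2,5,9,10,11}:  v_{2} + v_{5} + v_{9} + v_{10} + v_{11} = v_{12}  so sig = [5:1]

Sorted signature multiset PRS(X):
{ [2:],  [2:1],  [2:1,1] ×2,  [2:1,1,1] ×7,  [2:1,1,1,1] ×3,  [2:1,1,2],  [2:1,1,2,2],  [2:1,2],  [2:2,2,2,2],  [3:] ×2,  [3:1,1,1],  [4:1],  [5:1] ×3 }


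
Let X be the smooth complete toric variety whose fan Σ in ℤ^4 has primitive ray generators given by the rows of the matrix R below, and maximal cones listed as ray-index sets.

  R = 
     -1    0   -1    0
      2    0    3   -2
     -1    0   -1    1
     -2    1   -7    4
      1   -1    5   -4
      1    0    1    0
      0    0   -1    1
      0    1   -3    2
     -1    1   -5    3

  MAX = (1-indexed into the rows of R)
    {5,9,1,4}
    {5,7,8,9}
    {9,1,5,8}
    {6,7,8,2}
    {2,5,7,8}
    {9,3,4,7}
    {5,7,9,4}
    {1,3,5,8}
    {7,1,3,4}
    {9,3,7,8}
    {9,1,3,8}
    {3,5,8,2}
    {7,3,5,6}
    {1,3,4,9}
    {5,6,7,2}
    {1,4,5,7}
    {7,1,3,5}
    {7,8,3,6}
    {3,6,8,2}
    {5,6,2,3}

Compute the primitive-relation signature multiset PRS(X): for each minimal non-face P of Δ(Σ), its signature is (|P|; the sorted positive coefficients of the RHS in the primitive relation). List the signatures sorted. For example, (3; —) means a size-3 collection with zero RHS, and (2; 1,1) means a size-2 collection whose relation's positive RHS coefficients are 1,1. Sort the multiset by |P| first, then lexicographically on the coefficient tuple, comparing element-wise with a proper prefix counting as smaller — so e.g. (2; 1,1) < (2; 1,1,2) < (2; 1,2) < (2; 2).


14 collections generate NE(X_Σ); each relation:

  • {1,6}:  v_{1} + v_{6} = 0 ; sig = (2; —)
  • {1,2}:  v_{1} + v_{2} = v_{5} + v_{8} ; sig = (2; 1,1)
  • {4,6}:  v_{4} + v_{6} = v_{7} + v_{9} ; sig = (2; 1,1)
  • {6,9}:  v_{6} + v_{9} = v_{7} + v_{8} ; sig = (2; 1,1)
  • {2,4}:  v_{2} + v_{4} = v_{5} + v_{7} + v_{8} + v_{9} ; sig = (2; 1,1,1,1)
  • {2,9}:  v_{2} + v_{9} = v_{5} + v_{7} + 2·v_{8} ; sig = (2; 1,1,2)
  • {4,8}:  v_{4} + v_{8} = 2·v_{9} ; sig = (2; 2)
  • {1,7,8}:  v_{1} + v_{7} + v_{8} = v_{9} ; sig = (3; 1)
  • {1,7,9}:  v_{1} + v_{7} + v_{9} = v_{4} ; sig = (3; 1)
  • {2,3,7}:  v_{2} + v_{3} + v_{7} = v_{6} ; sig = (3; 1)
  • {3,5,9}:  v_{3} + v_{5} + v_{9} = v_{1} ; sig = (3; 1)
  • {5,6,8}:  v_{5} + v_{6} + v_{8} = v_{2} ; sig = (3; 1)
  • {3,4,5}:  v_{3} + v_{4} + v_{5} = 2·v_{1} + v_{7} ; sig = (3; 1,2)
  • {3,5,7,8}:  v_{3} + v_{5} + v_{7} + v_{8} = 0 ; sig = (4; —)

Hence PRS(X_Σ) =
    |P|=2: 7 collections, coeffs (), (1,1), (1,1), (1,1), (1,1,1,1), (1,1,2), (2)
    |P|=3: 6 collections, coeffs (1), (1), (1), (1), (1), (1,2)
    |P|=4: 1 collection, coeffs ()


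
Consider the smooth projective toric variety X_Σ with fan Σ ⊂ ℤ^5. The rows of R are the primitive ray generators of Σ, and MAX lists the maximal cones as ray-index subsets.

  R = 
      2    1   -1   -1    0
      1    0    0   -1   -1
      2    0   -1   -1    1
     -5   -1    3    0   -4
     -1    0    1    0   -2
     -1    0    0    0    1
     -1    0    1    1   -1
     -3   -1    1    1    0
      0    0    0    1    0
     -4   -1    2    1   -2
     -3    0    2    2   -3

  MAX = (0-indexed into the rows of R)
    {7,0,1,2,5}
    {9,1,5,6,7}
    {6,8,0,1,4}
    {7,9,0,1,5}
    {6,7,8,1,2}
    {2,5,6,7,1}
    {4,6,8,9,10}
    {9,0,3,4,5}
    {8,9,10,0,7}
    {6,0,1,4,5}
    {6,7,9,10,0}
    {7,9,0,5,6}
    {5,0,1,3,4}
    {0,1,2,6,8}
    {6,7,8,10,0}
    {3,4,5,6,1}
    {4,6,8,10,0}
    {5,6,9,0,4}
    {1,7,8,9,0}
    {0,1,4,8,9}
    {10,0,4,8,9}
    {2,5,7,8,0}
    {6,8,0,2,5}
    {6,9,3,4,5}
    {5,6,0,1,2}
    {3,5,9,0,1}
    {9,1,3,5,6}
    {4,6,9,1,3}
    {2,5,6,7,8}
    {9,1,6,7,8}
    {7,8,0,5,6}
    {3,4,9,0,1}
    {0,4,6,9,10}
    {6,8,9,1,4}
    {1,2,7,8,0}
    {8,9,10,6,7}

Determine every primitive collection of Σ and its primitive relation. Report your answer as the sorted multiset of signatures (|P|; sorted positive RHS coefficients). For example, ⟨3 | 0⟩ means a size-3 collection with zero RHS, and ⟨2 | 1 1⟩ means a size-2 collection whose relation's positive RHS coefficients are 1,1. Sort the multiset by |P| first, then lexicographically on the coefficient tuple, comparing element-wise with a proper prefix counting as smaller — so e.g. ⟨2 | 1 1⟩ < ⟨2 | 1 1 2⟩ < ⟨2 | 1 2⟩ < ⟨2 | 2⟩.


Primitive collections (19):

  {2,4}:  v_{2} + v_{4} = v_{1}  ⟹  sig = ⟨2 | 1⟩
  {4,7}:  v_{4} + v_{7} = v_{9}  ⟹  sig = ⟨2 | 1⟩
  {2,9}:  v_{2} + v_{9} = v_{1} + v_{7}  ⟹  sig = ⟨2 | 1 1⟩
  {2,10}:  v_{2} + v_{10} = v_{4} + v_{8}  ⟹  sig = ⟨2 | 1 1⟩
  {3,8}:  v_{3} + v_{8} = v_{4} + v_{9}  ⟹  sig = ⟨2 | 1 1⟩
  {3,10}:  v_{3} + v_{10} = v_{0} + v_{4} + v_{6} + 2·v_{9}  ⟹  sig = ⟨2 | 1 1 1 2⟩
  {2,3}:  v_{2} + v_{3} = 2·v_{1} + v_{5} + v_{9}  ⟹  sig = ⟨2 | 1 1 2⟩
  {3,7}:  v_{3} + v_{7} = v_{1} + v_{5} + 2·v_{9}  ⟹  sig = ⟨2 | 1 1 2⟩
  {1,10}:  v_{1} + v_{10} = 2·v_{4} + v_{8}  ⟹  sig = ⟨2 | 1 2⟩
  {5,10}:  v_{5} + v_{10} = 2·v_{0} + 2·v_{6} + 2·v_{7}  ⟹  sig = ⟨2 | 2 2 2⟩
  {1,5,8}:  v_{1} + v_{5} + v_{8} = 0  ⟹  sig = ⟨3 | 0⟩
  {4,5,8}:  v_{4} + v_{5} + v_{8} = v_{0} + v_{6} + v_{7}  ⟹  sig = ⟨3 | 1 1 1⟩
  {5,8,9}:  v_{5} + v_{8} + v_{9} = v_{0} + v_{6} + 2·v_{7}  ⟹  sig = ⟨3 | 1 1 2⟩
  {0,3,6}:  v_{0} + v_{3} + v_{6} = 3·v_{4} + v_{5}  ⟹  sig = ⟨3 | 1 3⟩
  {0,2,6,7}:  v_{0} + v_{2} + v_{6} + v_{7} = 0  ⟹  sig = ⟨4 | 0⟩
  {0,1,6,7}:  v_{0} + v_{1} + v_{6} + v_{7} = v_{4}  ⟹  sig = ⟨4 | 1⟩
  {0,6,8,9}:  v_{0} + v_{6} + v_{8} + v_{9} = v_{10}  ⟹  sig = ⟨4 | 1⟩
  {1,4,5,9}:  v_{1} + v_{4} + v_{5} + v_{9} = v_{3}  ⟹  sig = ⟨4 | 1⟩
  {0,1,6,9}:  v_{0} + v_{1} + v_{6} + v_{9} = 2·v_{4}  ⟹  sig = ⟨4 | 2⟩

so the primitive-relation signature multiset is
[⟨2 | 1⟩, ⟨2 | 1⟩, ⟨2 | 1 1⟩, ⟨2 | 1 1⟩, ⟨2 | 1 1⟩, ⟨2 | 1 1 1 2⟩, ⟨2 | 1 1 2⟩, ⟨2 | 1 1 2⟩, ⟨2 | 1 2⟩, ⟨2 | 2 2 2⟩, ⟨3 | 0⟩, ⟨3 | 1 1 1⟩, ⟨3 | 1 1 2⟩, ⟨3 | 1 3⟩, ⟨4 | 0⟩, ⟨4 | 1⟩, ⟨4 | 1⟩, ⟨4 | 1⟩, ⟨4 | 2⟩]


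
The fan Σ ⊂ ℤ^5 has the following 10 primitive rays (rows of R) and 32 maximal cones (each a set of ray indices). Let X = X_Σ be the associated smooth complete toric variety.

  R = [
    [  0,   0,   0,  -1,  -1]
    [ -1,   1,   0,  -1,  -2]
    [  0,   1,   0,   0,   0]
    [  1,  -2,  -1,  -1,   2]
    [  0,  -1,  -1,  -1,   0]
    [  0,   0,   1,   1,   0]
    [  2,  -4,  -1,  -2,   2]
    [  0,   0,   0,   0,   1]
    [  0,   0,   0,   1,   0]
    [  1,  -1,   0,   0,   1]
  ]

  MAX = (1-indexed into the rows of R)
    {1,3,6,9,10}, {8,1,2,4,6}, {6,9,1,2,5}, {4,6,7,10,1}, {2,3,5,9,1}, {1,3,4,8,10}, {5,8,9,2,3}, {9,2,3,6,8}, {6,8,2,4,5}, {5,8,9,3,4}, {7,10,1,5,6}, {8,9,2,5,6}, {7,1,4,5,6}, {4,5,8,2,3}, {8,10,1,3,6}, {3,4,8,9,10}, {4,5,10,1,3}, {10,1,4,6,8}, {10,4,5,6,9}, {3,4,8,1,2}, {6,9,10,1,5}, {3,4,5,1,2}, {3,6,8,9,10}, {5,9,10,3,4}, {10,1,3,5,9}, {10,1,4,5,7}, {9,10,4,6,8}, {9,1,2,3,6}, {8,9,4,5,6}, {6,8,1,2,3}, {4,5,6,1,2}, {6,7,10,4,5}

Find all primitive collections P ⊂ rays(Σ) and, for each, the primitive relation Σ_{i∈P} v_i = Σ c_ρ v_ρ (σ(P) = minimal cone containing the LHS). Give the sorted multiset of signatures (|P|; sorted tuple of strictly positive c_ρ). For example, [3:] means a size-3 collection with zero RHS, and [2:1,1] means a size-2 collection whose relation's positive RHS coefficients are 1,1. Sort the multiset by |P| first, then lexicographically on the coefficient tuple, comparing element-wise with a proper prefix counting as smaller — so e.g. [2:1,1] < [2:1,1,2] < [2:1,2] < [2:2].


Primitive collections (13):

  P={2,10}:  v_{2} + v_{10} = v_{1} ; sig = [2:1]
  P={3,7}:  v_{3} + v_{7} = v_{1} + v_{4} + v_{10} ; sig = [2:1,1,1]
  P={2,7}:  v_{2} + v_{7} = 2·v_{1} + v_{4} + v_{5} + v_{6} ; sig = [2:1,1,1,2]
  P={7,8}:  v_{7} + v_{8} = v_{1} + 2·v_{4} + v_{6} ; sig = [2:1,1,2]
  P={7,9}:  v_{7} + v_{9} = 2·v_{5} + v_{6} + 2·v_{10} ; sig = [2:1,2,2]
  P={1,8,9}:  v_{1} + v_{8} + v_{9} = 0 ; sig = [3:]
  P={3,5,6}:  v_{3} + v_{5} + v_{6} = 0 ; sig = [3:]
  P={2,4,9}:  v_{2} + v_{4} + v_{9} = v_{5} ; sig = [3:1]
  P={5,8,10}:  v_{5} + v_{8} + v_{10} = v_{4} ; sig = [3:1]
  P={1,4,9}:  v_{1} + v_{4} + v_{9} = v_{5} + v_{10} ; sig = [3:1,1]
  P={1,5,8}:  v_{1} + v_{5} + v_{8} = v_{2} + v_{4} ; sig = [3:1,1]
  P={3,4,6}:  v_{3} + v_{4} + v_{6} = v_{8} + v_{10} ; sig = [3:1,1]
  P={1,4,5,6,10}:  v_{1} + v_{4} + v_{5} + v_{6} + v_{10} = v_{7} ; sig = [5:1]

Signatures (|P|; sorted positive RHS coefficients), sorted:
{ [2:1],  [2:1,1,1],  [2:1,1,1,2],  [2:1,1,2],  [2:1,2,2],  [3:] ×2,  [3:1] ×2,  [3:1,1] ×3,  [5:1] }


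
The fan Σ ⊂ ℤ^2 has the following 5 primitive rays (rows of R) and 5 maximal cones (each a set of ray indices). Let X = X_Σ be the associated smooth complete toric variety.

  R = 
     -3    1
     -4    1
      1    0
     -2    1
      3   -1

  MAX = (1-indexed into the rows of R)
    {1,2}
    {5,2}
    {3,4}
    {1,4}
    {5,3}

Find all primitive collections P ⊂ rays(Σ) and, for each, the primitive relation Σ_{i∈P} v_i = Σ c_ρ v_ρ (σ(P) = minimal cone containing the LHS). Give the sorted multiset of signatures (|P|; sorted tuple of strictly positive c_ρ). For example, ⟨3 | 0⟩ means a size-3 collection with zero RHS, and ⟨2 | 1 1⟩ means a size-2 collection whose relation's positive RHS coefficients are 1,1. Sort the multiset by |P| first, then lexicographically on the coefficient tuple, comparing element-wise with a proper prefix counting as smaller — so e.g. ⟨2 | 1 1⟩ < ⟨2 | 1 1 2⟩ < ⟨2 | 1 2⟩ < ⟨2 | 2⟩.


5 minimal non-faces of Δ(Σ) (on 5 rays):

  • {1,5}:  v_{1} + v_{5} = 0  so sig = ⟨2 | 0⟩
  • {1,3}:  v_{1} + v_{3} = v_{4}  so sig = ⟨2 | 1⟩
  • {2,3}:  v_{2} + v_{3} = v_{1}  so sig = ⟨2 | 1⟩
  • {4,5}:  v_{4} + v_{5} = v_{3}  so sig = ⟨2 | 1⟩
  • {2,4}:  v_{2} + v_{4} = 2·v_{1}  so sig = ⟨2 | 2⟩

Signatures (|P|; sorted positive RHS coefficients), sorted:
{ ⟨2 | 0⟩,  ⟨2 | 1⟩ ×3,  ⟨2 | 2⟩ }


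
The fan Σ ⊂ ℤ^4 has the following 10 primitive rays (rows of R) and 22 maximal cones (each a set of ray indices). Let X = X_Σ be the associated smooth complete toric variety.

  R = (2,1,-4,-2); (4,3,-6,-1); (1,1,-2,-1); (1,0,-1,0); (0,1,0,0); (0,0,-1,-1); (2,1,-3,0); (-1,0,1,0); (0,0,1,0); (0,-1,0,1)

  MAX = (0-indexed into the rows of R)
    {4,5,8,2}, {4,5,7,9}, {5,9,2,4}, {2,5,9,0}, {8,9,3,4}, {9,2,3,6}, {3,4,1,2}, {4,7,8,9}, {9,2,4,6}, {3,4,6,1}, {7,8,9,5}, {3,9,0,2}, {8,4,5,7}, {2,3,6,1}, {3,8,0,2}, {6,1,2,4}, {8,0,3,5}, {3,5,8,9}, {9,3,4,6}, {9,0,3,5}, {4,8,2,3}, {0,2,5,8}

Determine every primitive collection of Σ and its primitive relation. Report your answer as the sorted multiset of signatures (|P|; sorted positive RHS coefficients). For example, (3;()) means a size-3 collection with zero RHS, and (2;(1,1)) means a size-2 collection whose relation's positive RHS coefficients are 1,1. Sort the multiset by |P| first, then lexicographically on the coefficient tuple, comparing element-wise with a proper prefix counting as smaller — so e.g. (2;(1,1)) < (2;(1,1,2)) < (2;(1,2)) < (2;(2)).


20 collections generate NE(X_Σ); each relation:

  {3,7}:  v_{3} + v_{7} = 0 ; sig = (2;())
  {0,7}:  v_{0} + v_{7} = v_{2} + v_{5} ; sig = (2;(1,1))
  {2,7}:  v_{2} + v_{7} = v_{4} + v_{5} ; sig = (2;(1,1))
  {1,7}:  v_{1} + v_{7} = v_{2} + v_{4} + v_{6} ; sig = (2;(1,1,1))
  {6,7}:  v_{6} + v_{7} = v_{2} + v_{4} + v_{9} ; sig = (2;(1,1,1))
  {0,1}:  v_{0} + v_{1} = 3·v_{2} + v_{3} + v_{6} ; sig = (2;(1,1,3))
  {0,6}:  v_{0} + v_{6} = 3·v_{2} + v_{3} + v_{9} ; sig = (2;(1,1,3))
  {1,5}:  v_{1} + v_{5} = 2·v_{2} + v_{6} ; sig = (2;(1,2))
  {5,6}:  v_{5} + v_{6} = 2·v_{2} + v_{9} ; sig = (2;(1,2))
  {6,8}:  v_{6} + v_{8} = 2·v_{3} + v_{4} ; sig = (2;(1,2))
  {1,8}:  v_{1} + v_{8} = v_{2} + 3·v_{3} + 2·v_{4} ; sig = (2;(1,2,3))
  {0,4}:  v_{0} + v_{4} = 2·v_{2} ; sig = (2;(2))
  {1,9}:  v_{1} + v_{9} = 2·v_{6} ; sig = (2;(2))
  {2,3,5}:  v_{2} + v_{3} + v_{5} = v_{0} ; sig = (3;(1))
  {2,8,9}:  v_{2} + v_{8} + v_{9} = v_{3} ; sig = (3;(1))
  {3,4,5}:  v_{3} + v_{4} + v_{5} = v_{2} ; sig = (3;(1))
  {0,8,9}:  v_{0} + v_{8} + v_{9} = 2·v_{3} + v_{5} ; sig = (3;(1,2))
  {4,5,8,9}:  v_{4} + v_{5} + v_{8} + v_{9} = 0 ; sig = (4;())
  {2,3,4,6}:  v_{2} + v_{3} + v_{4} + v_{6} = v_{1} ; sig = (4;(1))
  {2,3,4,9}:  v_{2} + v_{3} + v_{4} + v_{9} = v_{6} ; sig = (4;(1))

so the primitive-relation signature multiset is
[(2;()), (2;(1,1)), (2;(1,1)), (2;(1,1,1)), (2;(1,1,1)), (2;(1,1,3)), (2;(1,1,3)), (2;(1,2)), (2;(1,2)), (2;(1,2)), (2;(1,2,3)), (2;(2)), (2;(2)), (3;(1)), (3;(1)), (3;(1)), (3;(1,2)), (4;()), (4;(1)), (4;(1))]


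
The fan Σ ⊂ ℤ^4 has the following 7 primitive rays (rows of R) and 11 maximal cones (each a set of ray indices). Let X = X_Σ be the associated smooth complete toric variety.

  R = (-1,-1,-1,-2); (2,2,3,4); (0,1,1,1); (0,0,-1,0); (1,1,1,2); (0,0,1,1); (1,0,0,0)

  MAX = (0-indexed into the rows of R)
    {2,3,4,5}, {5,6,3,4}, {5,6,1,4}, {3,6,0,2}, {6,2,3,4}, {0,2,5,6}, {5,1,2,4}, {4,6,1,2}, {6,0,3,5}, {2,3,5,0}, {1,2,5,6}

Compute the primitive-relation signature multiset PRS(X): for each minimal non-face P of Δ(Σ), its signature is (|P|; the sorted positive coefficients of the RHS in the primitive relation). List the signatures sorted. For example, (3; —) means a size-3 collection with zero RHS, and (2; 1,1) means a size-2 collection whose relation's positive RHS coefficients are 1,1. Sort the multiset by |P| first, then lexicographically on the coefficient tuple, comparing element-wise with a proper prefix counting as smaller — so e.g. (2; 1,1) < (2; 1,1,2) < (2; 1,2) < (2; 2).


|primitive collections| = 5. Relations:

  P={0,4}:  v_{0} + v_{4} = 0  so sig = (2; —)
  P={0,1}:  v_{0} + v_{1} = v_{2} + v_{5} + v_{6}  so sig = (2; 1,1,1)
  P={1,3}:  v_{1} + v_{3} = 2·v_{4}  so sig = (2; 2)
  P={2,3,5,6}:  v_{2} + v_{3} + v_{5} + v_{6} = v_{4}  so sig = (4; 1)
  P={2,4,5,6}:  v_{2} + v_{4} + v_{5} + v_{6} = v_{1}  so sig = (4; 1)

Hence PRS(X_Σ) =
[(2; —), (2; 1,1,1), (2; 2), (4; 1), (4; 1)]


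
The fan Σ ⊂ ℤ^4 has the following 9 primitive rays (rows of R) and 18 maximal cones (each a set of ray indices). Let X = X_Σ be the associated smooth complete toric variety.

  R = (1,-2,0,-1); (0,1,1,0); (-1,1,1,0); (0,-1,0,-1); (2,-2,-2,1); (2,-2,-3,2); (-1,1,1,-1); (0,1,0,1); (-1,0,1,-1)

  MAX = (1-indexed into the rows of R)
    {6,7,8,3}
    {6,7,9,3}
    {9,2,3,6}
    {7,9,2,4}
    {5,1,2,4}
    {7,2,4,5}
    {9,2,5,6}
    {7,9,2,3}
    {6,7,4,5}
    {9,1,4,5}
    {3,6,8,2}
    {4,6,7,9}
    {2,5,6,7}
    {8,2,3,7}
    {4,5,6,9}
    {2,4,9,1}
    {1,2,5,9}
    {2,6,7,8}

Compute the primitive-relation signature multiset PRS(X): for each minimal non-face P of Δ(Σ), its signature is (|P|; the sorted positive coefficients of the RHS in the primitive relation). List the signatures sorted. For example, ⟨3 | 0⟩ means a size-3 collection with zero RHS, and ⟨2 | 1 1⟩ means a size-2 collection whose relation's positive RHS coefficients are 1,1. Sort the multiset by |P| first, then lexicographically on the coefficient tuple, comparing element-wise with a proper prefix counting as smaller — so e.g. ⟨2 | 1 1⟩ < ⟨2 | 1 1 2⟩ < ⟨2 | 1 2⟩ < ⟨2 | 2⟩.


Minimal non-faces — 14 found among 9 rays, 18 max cones:

  P={4,8}:  v_{4} + v_{8} = 0  ⇒ sig = ⟨2 | 0⟩
  P={3,4}:  v_{3} + v_{4} = v_{9}  ⇒ sig = ⟨2 | 1⟩
  P={8,9}:  v_{8} + v_{9} = v_{3}  ⇒ sig = ⟨2 | 1⟩
  P={5,8}:  v_{5} + v_{8} = v_{2} + v_{6}  ⇒ sig = ⟨2 | 1 1⟩
  P={1,8}:  v_{1} + v_{8} = v_{2} + v_{5} + v_{9}  ⇒ sig = ⟨2 | 1 1 1⟩
  P={3,5}:  v_{3} + v_{5} = v_{2} + v_{6} + v_{9}  ⇒ sig = ⟨2 | 1 1 1⟩
  P={1,3}:  v_{1} + v_{3} = v_{2} + v_{5} + 2·v_{9}  ⇒ sig = ⟨2 | 1 1 2⟩
  P={1,6}:  v_{1} + v_{6} = 2·v_{5} + v_{9}  ⇒ sig = ⟨2 | 1 2⟩
  P={1,7}:  v_{1} + v_{7} = v_{2} + 2·v_{4}  ⇒ sig = ⟨2 | 1 2⟩
  P={2,4,6}:  v_{2} + v_{4} + v_{6} = v_{5}  ⇒ sig = ⟨3 | 1⟩
  P={5,7,9}:  v_{5} + v_{7} + v_{9} = v_{4}  ⇒ sig = ⟨3 | 1⟩
  P={2,6,7,9}:  v_{2} + v_{6} + v_{7} + v_{9} = 0  ⇒ sig = ⟨4 | 0⟩
  P={2,3,6,7}:  v_{2} + v_{3} + v_{6} + v_{7} = v_{8}  ⇒ sig = ⟨4 | 1⟩
  P={2,4,5,9}:  v_{2} + v_{4} + v_{5} + v_{9} = v_{1}  ⇒ sig = ⟨4 | 1⟩

Hence PRS(X_Σ) =
[⟨2 | 0⟩, ⟨2 | 1⟩, ⟨2 | 1⟩, ⟨2 | 1 1⟩, ⟨2 | 1 1 1⟩, ⟨2 | 1 1 1⟩, ⟨2 | 1 1 2⟩, ⟨2 | 1 2⟩, ⟨2 | 1 2⟩, ⟨3 | 1⟩, ⟨3 | 1⟩, ⟨4 | 0⟩, ⟨4 | 1⟩, ⟨4 | 1⟩]
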